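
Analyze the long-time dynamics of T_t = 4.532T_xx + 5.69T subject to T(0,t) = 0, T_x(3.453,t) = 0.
Long-time behavior: T grows unboundedly. Reaction dominates diffusion (r=5.69 > κπ²/(4L²)≈0.94); solution grows exponentially.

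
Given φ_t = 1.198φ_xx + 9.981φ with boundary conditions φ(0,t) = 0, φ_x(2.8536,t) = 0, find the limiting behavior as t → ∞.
φ grows unboundedly. Reaction dominates diffusion (r=9.981 > κπ²/(4L²)≈0.36); solution grows exponentially.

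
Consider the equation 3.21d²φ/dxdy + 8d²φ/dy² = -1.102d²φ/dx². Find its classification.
Rewriting in standard form: 1.102d²φ/dx² + 3.21d²φ/dxdy + 8d²φ/dy² = 0. Elliptic. (A = 1.102, B = 3.21, C = 8 gives B² - 4AC = -24.9599.)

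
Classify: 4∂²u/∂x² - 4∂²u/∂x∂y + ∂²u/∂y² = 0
Parabolic (discriminant = 0).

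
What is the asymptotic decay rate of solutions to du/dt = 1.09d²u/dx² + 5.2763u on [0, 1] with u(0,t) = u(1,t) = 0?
Eigenvalues: λₙ = 1.09n²π²/1² - 5.2763.
First three modes:
  n=1: λ₁ = 1.09π² - 5.2763 ≈ 5.482
  n=2: λ₂ = 4.36π² - 5.2763 ≈ 37.755
  n=3: λ₃ = 9.81π² - 5.2763 ≈ 91.545
Since 1.09π² ≈ 10.758 > 5.2763, all λₙ > 0.
The n=1 mode decays slowest → dominates as t → ∞.
Asymptotic: u ~ c₁ sin(πx/1) e^{-λ₁t} with decay rate λ₁ ≈ 5.482.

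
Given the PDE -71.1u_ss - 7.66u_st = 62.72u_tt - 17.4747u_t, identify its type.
Rewriting in standard form: -71.1u_ss - 7.66u_st - 62.72u_tt + 17.4747u_t = 0. The second-order coefficients are A = -71.1, B = -7.66, C = -62.72. Since B² - 4AC = -17778.8924 < 0, this is an elliptic PDE.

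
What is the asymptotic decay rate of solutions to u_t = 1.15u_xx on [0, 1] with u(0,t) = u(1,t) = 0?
Eigenvalues: λₙ = 1.15n²π².
First three modes:
  n=1: λ₁ = 1.15π² ≈ 11.35
  n=2: λ₂ = 4.6π² ≈ 45.4 (4× faster decay)
  n=3: λ₃ = 10.35π² ≈ 102.15 (9× faster decay)
As t → ∞, higher modes decay exponentially faster. The n=1 mode dominates: u ~ c₁ sin(πx) e^{-λ₁t}.
Decay rate: λ₁ = 1.15π² ≈ 11.35.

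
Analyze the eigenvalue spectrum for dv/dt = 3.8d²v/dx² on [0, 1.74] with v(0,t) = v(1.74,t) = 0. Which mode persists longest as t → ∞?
Eigenvalues: λₙ = 3.8n²π²/1.74².
First three modes:
  n=1: λ₁ = 3.8π²/1.74² ≈ 12.388
  n=2: λ₂ = 15.2π²/1.74² ≈ 49.55 (4× faster decay)
  n=3: λ₃ = 34.2π²/1.74² ≈ 111.488 (9× faster decay)
As t → ∞, higher modes decay exponentially faster. The n=1 mode dominates: v ~ c₁ sin(πx/1.74) e^{-λ₁t}.
Decay rate: λ₁ = 3.8π²/1.74² ≈ 12.388.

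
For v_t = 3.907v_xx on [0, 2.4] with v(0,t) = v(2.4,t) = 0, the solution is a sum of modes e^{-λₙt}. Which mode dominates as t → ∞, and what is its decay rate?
Eigenvalues: λₙ = 3.907n²π²/2.4².
First three modes:
  n=1: λ₁ = 3.907π²/2.4² ≈ 6.695
  n=2: λ₂ = 15.628π²/2.4² ≈ 26.778 (4× faster decay)
  n=3: λ₃ = 35.163π²/2.4² ≈ 60.251 (9× faster decay)
As t → ∞, higher modes decay exponentially faster. The n=1 mode dominates: v ~ c₁ sin(πx/2.4) e^{-λ₁t}.
Decay rate: λ₁ = 3.907π²/2.4² ≈ 6.695.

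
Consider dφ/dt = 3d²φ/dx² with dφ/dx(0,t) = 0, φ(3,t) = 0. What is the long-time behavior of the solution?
As t → ∞, φ → 0. Heat escapes through the Dirichlet boundary.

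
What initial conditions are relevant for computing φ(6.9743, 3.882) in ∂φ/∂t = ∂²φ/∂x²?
The entire real line. The heat equation has infinite propagation speed: any initial disturbance instantly affects all points (though exponentially small far away).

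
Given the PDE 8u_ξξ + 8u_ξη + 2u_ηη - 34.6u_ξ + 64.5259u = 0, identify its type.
The second-order coefficients are A = 8, B = 8, C = 2. Since B² - 4AC = 0 = 0, this is a parabolic PDE.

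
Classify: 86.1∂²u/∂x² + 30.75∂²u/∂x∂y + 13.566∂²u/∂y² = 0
Elliptic (discriminant = -3726.5679).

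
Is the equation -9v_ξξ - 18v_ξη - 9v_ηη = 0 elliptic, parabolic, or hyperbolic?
Computing B² - 4AC with A = -9, B = -18, C = -9: discriminant = 0 (zero). Answer: parabolic.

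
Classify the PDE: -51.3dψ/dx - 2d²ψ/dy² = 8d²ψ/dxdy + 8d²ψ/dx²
Rewriting in standard form: -8d²ψ/dx² - 8d²ψ/dxdy - 2d²ψ/dy² - 51.3dψ/dx = 0. A = -8, B = -8, C = -2. Discriminant B² - 4AC = 0. Since 0 = 0, parabolic.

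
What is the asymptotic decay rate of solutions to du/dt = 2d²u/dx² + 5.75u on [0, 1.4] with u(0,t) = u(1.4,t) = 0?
Eigenvalues: λₙ = 2n²π²/1.4² - 5.75.
First three modes:
  n=1: λ₁ = 2π²/1.4² - 5.75 ≈ 4.321
  n=2: λ₂ = 8π²/1.4² - 5.75 ≈ 34.534
  n=3: λ₃ = 18π²/1.4² - 5.75 ≈ 84.889
Since 2π²/1.4² ≈ 10.071 > 5.75, all λₙ > 0.
The n=1 mode decays slowest → dominates as t → ∞.
Asymptotic: u ~ c₁ sin(πx/1.4) e^{-λ₁t} with decay rate λ₁ ≈ 4.321.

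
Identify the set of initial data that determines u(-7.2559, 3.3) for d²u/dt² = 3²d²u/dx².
Domain of dependence: [-17.1559, 2.6441]. Signals travel at speed 3, so data within |x - -7.2559| ≤ 3·3.3 = 9.9 can reach the point.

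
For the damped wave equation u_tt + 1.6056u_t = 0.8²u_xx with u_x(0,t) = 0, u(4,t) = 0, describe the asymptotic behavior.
u → 0. Damping (γ=1.6056) dissipates energy; oscillations decay exponentially.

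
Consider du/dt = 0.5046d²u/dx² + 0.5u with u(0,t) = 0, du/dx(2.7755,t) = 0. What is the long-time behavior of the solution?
As t → ∞, u grows unboundedly. Reaction dominates diffusion (r=0.5 > κπ²/(4L²)≈0.16); solution grows exponentially.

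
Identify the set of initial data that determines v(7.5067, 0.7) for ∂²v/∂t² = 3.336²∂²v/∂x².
Domain of dependence: [5.1715, 9.8419]. Signals travel at speed 3.336, so data within |x - 7.5067| ≤ 3.336·0.7 = 2.3352 can reach the point.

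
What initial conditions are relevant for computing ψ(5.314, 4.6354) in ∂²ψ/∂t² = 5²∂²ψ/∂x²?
Domain of dependence: [-17.863, 28.491]. Signals travel at speed 5, so data within |x - 5.314| ≤ 5·4.6354 = 23.177 can reach the point.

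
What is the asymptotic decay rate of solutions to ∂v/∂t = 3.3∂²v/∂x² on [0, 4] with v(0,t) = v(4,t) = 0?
Eigenvalues: λₙ = 3.3n²π²/4².
First three modes:
  n=1: λ₁ = 3.3π²/4² ≈ 2.036
  n=2: λ₂ = 13.2π²/4² ≈ 8.142 (4× faster decay)
  n=3: λ₃ = 29.7π²/4² ≈ 18.32 (9× faster decay)
As t → ∞, higher modes decay exponentially faster. The n=1 mode dominates: v ~ c₁ sin(πx/4) e^{-λ₁t}.
Decay rate: λ₁ = 3.3π²/4² ≈ 2.036.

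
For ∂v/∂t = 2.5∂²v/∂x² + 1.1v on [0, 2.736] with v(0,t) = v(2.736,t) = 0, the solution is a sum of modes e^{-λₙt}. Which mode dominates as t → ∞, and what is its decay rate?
Eigenvalues: λₙ = 2.5n²π²/2.736² - 1.1.
First three modes:
  n=1: λ₁ = 2.5π²/2.736² - 1.1 ≈ 2.196
  n=2: λ₂ = 10π²/2.736² - 1.1 ≈ 12.085
  n=3: λ₃ = 22.5π²/2.736² - 1.1 ≈ 28.565
Since 2.5π²/2.736² ≈ 3.296 > 1.1, all λₙ > 0.
The n=1 mode decays slowest → dominates as t → ∞.
Asymptotic: v ~ c₁ sin(πx/2.736) e^{-λ₁t} with decay rate λ₁ ≈ 2.196.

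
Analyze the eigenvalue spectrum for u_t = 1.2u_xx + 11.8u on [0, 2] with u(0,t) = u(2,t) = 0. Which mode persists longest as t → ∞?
Eigenvalues: λₙ = 1.2n²π²/2² - 11.8.
First three modes:
  n=1: λ₁ = 1.2π²/2² - 11.8 ≈ -8.839
  n=2: λ₂ = 4.8π²/2² - 11.8 ≈ 0.044
  n=3: λ₃ = 10.8π²/2² - 11.8 ≈ 14.848
Since 1.2π²/2² ≈ 2.961 < 11.8, λ₁ < 0.
The n=1 mode grows fastest (−λₙ is largest for n=1) → dominates.
Asymptotic: u ~ c₁ sin(πx/2) e^{8.839t} (exponential growth at rate −λ₁ ≈ 8.839).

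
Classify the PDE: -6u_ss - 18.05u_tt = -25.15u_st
Rewriting in standard form: -6u_ss + 25.15u_st - 18.05u_tt = 0. A = -6, B = 25.15, C = -18.05. Discriminant B² - 4AC = 199.3225. Since 199.3225 > 0, hyperbolic.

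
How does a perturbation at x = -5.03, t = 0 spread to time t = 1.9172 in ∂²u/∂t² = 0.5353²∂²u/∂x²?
Domain of influence: [-6.05627716, -4.00372284]. Data at x = -5.03 spreads outward at speed 0.5353.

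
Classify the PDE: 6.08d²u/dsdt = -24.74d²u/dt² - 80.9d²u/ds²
Rewriting in standard form: 80.9d²u/ds² + 6.08d²u/dsdt + 24.74d²u/dt² = 0. A = 80.9, B = 6.08, C = 24.74. Discriminant B² - 4AC = -7968.8976. Since -7968.8976 < 0, elliptic.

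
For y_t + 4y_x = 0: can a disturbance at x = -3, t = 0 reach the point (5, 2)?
Yes. The characteristic through (5, 2) passes through x = -3.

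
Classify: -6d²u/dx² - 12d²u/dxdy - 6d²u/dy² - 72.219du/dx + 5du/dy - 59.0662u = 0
Parabolic (discriminant = 0).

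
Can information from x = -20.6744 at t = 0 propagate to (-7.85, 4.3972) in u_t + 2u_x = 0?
No. Only data at x = -16.6444 affects (-7.85, 4.3972). Advection has one-way propagation along characteristics.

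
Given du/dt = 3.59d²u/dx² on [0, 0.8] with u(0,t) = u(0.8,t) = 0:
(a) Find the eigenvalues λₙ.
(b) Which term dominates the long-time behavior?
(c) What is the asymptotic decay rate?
Eigenvalues: λₙ = 3.59n²π²/0.8².
First three modes:
  n=1: λ₁ = 3.59π²/0.8² ≈ 55.362
  n=2: λ₂ = 14.36π²/0.8² ≈ 221.449 (4× faster decay)
  n=3: λ₃ = 32.31π²/0.8² ≈ 498.261 (9× faster decay)
As t → ∞, higher modes decay exponentially faster. The n=1 mode dominates: u ~ c₁ sin(πx/0.8) e^{-λ₁t}.
Decay rate: λ₁ = 3.59π²/0.8² ≈ 55.362.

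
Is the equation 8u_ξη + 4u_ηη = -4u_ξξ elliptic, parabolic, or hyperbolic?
Rewriting in standard form: 4u_ξξ + 8u_ξη + 4u_ηη = 0. Computing B² - 4AC with A = 4, B = 8, C = 4: discriminant = 0 (zero). Answer: parabolic.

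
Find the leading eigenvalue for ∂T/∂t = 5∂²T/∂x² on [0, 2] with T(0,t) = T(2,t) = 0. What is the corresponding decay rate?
Eigenvalues: λₙ = 5n²π²/2².
First three modes:
  n=1: λ₁ = 5π²/2² ≈ 12.337
  n=2: λ₂ = 20π²/2² ≈ 49.348 (4× faster decay)
  n=3: λ₃ = 45π²/2² ≈ 111.033 (9× faster decay)
As t → ∞, higher modes decay exponentially faster. The n=1 mode dominates: T ~ c₁ sin(πx/2) e^{-λ₁t}.
Decay rate: λ₁ = 5π²/2² ≈ 12.337.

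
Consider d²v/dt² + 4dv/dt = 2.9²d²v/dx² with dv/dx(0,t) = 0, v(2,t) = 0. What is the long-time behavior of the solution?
As t → ∞, v → 0. Damping (γ=4) dissipates energy; oscillations decay exponentially.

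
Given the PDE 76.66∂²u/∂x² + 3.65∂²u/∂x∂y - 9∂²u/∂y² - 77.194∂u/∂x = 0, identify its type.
The second-order coefficients are A = 76.66, B = 3.65, C = -9. Since B² - 4AC = 2773.0825 > 0, this is a hyperbolic PDE.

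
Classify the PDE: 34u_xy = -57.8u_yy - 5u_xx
Rewriting in standard form: 5u_xx + 34u_xy + 57.8u_yy = 0. A = 5, B = 34, C = 57.8. Discriminant B² - 4AC = 0. Since 0 = 0, parabolic.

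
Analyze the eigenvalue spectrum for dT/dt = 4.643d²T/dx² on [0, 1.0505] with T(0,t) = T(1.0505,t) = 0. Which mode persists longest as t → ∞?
Eigenvalues: λₙ = 4.643n²π²/1.0505².
First three modes:
  n=1: λ₁ = 4.643π²/1.0505² ≈ 41.525
  n=2: λ₂ = 18.572π²/1.0505² ≈ 166.099 (4× faster decay)
  n=3: λ₃ = 41.787π²/1.0505² ≈ 373.722 (9× faster decay)
As t → ∞, higher modes decay exponentially faster. The n=1 mode dominates: T ~ c₁ sin(πx/1.0505) e^{-λ₁t}.
Decay rate: λ₁ = 4.643π²/1.0505² ≈ 41.525.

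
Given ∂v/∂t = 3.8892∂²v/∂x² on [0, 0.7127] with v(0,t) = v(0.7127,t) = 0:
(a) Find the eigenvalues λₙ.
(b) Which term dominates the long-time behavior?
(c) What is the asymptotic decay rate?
Eigenvalues: λₙ = 3.8892n²π²/0.7127².
First three modes:
  n=1: λ₁ = 3.8892π²/0.7127² ≈ 75.569
  n=2: λ₂ = 15.5568π²/0.7127² ≈ 302.278 (4× faster decay)
  n=3: λ₃ = 35.0028π²/0.7127² ≈ 680.125 (9× faster decay)
As t → ∞, higher modes decay exponentially faster. The n=1 mode dominates: v ~ c₁ sin(πx/0.7127) e^{-λ₁t}.
Decay rate: λ₁ = 3.8892π²/0.7127² ≈ 75.569.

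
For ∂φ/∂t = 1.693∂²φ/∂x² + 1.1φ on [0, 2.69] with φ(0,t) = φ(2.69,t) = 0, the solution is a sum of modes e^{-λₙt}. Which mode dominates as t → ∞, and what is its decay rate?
Eigenvalues: λₙ = 1.693n²π²/2.69² - 1.1.
First three modes:
  n=1: λ₁ = 1.693π²/2.69² - 1.1 ≈ 1.209
  n=2: λ₂ = 6.772π²/2.69² - 1.1 ≈ 8.137
  n=3: λ₃ = 15.237π²/2.69² - 1.1 ≈ 19.682
Since 1.693π²/2.69² ≈ 2.309 > 1.1, all λₙ > 0.
The n=1 mode decays slowest → dominates as t → ∞.
Asymptotic: φ ~ c₁ sin(πx/2.69) e^{-λ₁t} with decay rate λ₁ ≈ 1.209.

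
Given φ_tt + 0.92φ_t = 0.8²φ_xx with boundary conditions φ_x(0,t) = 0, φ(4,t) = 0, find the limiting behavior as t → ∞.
φ → 0. Damping (γ=0.92) dissipates energy; oscillations decay exponentially.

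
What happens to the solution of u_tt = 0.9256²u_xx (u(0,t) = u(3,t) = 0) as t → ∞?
u oscillates (no decay). Energy is conserved; the solution oscillates indefinitely as standing waves.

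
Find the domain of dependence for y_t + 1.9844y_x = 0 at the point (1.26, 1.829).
A single point: x = -2.3694676. The characteristic through (1.26, 1.829) is x - 1.9844t = const, so x = 1.26 - 1.9844·1.829 = -2.3694676.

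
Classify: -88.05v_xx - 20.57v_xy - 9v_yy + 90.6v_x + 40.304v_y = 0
Elliptic (discriminant = -2746.6751).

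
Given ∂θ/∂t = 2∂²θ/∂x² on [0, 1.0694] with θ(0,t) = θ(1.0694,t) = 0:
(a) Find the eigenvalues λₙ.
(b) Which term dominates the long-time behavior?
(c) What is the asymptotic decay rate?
Eigenvalues: λₙ = 2n²π²/1.0694².
First three modes:
  n=1: λ₁ = 2π²/1.0694² ≈ 17.26
  n=2: λ₂ = 8π²/1.0694² ≈ 69.041 (4× faster decay)
  n=3: λ₃ = 18π²/1.0694² ≈ 155.343 (9× faster decay)
As t → ∞, higher modes decay exponentially faster. The n=1 mode dominates: θ ~ c₁ sin(πx/1.0694) e^{-λ₁t}.
Decay rate: λ₁ = 2π²/1.0694² ≈ 17.26.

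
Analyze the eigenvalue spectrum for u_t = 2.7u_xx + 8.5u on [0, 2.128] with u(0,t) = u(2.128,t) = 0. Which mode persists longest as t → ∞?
Eigenvalues: λₙ = 2.7n²π²/2.128² - 8.5.
First three modes:
  n=1: λ₁ = 2.7π²/2.128² - 8.5 ≈ -2.615
  n=2: λ₂ = 10.8π²/2.128² - 8.5 ≈ 15.039
  n=3: λ₃ = 24.3π²/2.128² - 8.5 ≈ 44.462
Since 2.7π²/2.128² ≈ 5.885 < 8.5, λ₁ < 0.
The n=1 mode grows fastest (−λₙ is largest for n=1) → dominates.
Asymptotic: u ~ c₁ sin(πx/2.128) e^{2.615t} (exponential growth at rate −λ₁ ≈ 2.615).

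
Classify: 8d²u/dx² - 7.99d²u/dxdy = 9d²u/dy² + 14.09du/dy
Rewriting in standard form: 8d²u/dx² - 7.99d²u/dxdy - 9d²u/dy² - 14.09du/dy = 0. Hyperbolic (discriminant = 351.8401).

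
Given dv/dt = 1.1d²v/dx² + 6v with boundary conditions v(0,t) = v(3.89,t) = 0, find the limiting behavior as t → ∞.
v grows unboundedly. Reaction dominates diffusion (r=6 > κπ²/L²≈0.72); solution grows exponentially.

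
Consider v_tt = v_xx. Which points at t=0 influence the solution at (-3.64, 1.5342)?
Domain of dependence: [-5.1742, -2.1058]. Signals travel at speed 1, so data within |x - -3.64| ≤ 1·1.5342 = 1.5342 can reach the point.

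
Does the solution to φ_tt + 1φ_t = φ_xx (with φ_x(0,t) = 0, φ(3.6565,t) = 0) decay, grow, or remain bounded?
φ → 0. Damping (γ=1) dissipates energy; oscillations decay exponentially.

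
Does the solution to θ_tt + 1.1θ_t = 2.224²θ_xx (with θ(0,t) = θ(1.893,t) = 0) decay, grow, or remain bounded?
θ → 0. Damping (γ=1.1) dissipates energy; oscillations decay exponentially.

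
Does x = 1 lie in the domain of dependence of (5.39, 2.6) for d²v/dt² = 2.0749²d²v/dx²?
Yes. The domain of dependence is [-0.00474, 10.78474], and 1 ∈ [-0.00474, 10.78474].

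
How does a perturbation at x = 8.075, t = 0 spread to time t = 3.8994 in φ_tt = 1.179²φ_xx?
Domain of influence: [3.4776074, 12.6723926]. Data at x = 8.075 spreads outward at speed 1.179.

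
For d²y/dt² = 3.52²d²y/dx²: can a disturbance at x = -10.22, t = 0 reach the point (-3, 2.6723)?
Yes. The domain of dependence is [-12.406496, 6.406496], and -10.22 ∈ [-12.406496, 6.406496].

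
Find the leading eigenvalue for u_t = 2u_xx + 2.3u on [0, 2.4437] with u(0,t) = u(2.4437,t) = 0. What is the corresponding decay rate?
Eigenvalues: λₙ = 2n²π²/2.4437² - 2.3.
First three modes:
  n=1: λ₁ = 2π²/2.4437² - 2.3 ≈ 1.005
  n=2: λ₂ = 8π²/2.4437² - 2.3 ≈ 10.922
  n=3: λ₃ = 18π²/2.4437² - 2.3 ≈ 27.449
Since 2π²/2.4437² ≈ 3.305 > 2.3, all λₙ > 0.
The n=1 mode decays slowest → dominates as t → ∞.
Asymptotic: u ~ c₁ sin(πx/2.4437) e^{-λ₁t} with decay rate λ₁ ≈ 1.005.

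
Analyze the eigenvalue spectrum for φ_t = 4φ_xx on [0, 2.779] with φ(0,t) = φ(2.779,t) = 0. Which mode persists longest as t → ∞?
Eigenvalues: λₙ = 4n²π²/2.779².
First three modes:
  n=1: λ₁ = 4π²/2.779² ≈ 5.112
  n=2: λ₂ = 16π²/2.779² ≈ 20.448 (4× faster decay)
  n=3: λ₃ = 36π²/2.779² ≈ 46.007 (9× faster decay)
As t → ∞, higher modes decay exponentially faster. The n=1 mode dominates: φ ~ c₁ sin(πx/2.779) e^{-λ₁t}.
Decay rate: λ₁ = 4π²/2.779² ≈ 5.112.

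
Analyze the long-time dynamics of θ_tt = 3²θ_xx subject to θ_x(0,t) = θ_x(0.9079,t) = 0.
Long-time behavior: θ oscillates about a mean that drifts linearly in t (generically unbounded; no decay). There is no damping, so the nonconstant modes persist as standing waves (energy conserved, no decay). But with Neumann conditions at both ends the constant mode has eigenvalue 0: the spatial mean M(t) of θ satisfies M'' = 0, so M(t) = M(0) + M'(0)·t. Unless the initial velocity has zero mean (∫θ_t(x,0)dx = 0), the solution grows linearly in t (unbounded, though not exponentially); if it does have zero mean, the solution stays bounded and simply oscillates.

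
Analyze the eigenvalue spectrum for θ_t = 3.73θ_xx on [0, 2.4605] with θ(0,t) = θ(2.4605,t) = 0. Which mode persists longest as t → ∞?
Eigenvalues: λₙ = 3.73n²π²/2.4605².
First three modes:
  n=1: λ₁ = 3.73π²/2.4605² ≈ 6.081
  n=2: λ₂ = 14.92π²/2.4605² ≈ 24.323 (4× faster decay)
  n=3: λ₃ = 33.57π²/2.4605² ≈ 54.727 (9× faster decay)
As t → ∞, higher modes decay exponentially faster. The n=1 mode dominates: θ ~ c₁ sin(πx/2.4605) e^{-λ₁t}.
Decay rate: λ₁ = 3.73π²/2.4605² ≈ 6.081.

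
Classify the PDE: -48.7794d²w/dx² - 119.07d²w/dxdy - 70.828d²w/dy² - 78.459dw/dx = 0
A = -48.7794, B = -119.07, C = -70.828. Discriminant B² - 4AC = 357.8755272. Since 357.8755272 > 0, hyperbolic.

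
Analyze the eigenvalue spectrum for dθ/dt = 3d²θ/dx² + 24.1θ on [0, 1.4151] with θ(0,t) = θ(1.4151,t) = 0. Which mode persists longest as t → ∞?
Eigenvalues: λₙ = 3n²π²/1.4151² - 24.1.
First three modes:
  n=1: λ₁ = 3π²/1.4151² - 24.1 ≈ -9.314
  n=2: λ₂ = 12π²/1.4151² - 24.1 ≈ 35.043
  n=3: λ₃ = 27π²/1.4151² - 24.1 ≈ 108.973
Since 3π²/1.4151² ≈ 14.786 < 24.1, λ₁ < 0.
The n=1 mode grows fastest (−λₙ is largest for n=1) → dominates.
Asymptotic: θ ~ c₁ sin(πx/1.4151) e^{9.314t} (exponential growth at rate −λ₁ ≈ 9.314).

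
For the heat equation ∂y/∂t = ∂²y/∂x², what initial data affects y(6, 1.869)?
The entire real line. The heat equation has infinite propagation speed: any initial disturbance instantly affects all points (though exponentially small far away).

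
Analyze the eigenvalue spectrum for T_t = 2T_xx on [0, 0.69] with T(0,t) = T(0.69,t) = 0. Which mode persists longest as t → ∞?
Eigenvalues: λₙ = 2n²π²/0.69².
First three modes:
  n=1: λ₁ = 2π²/0.69² ≈ 41.46
  n=2: λ₂ = 8π²/0.69² ≈ 165.841 (4× faster decay)
  n=3: λ₃ = 18π²/0.69² ≈ 373.142 (9× faster decay)
As t → ∞, higher modes decay exponentially faster. The n=1 mode dominates: T ~ c₁ sin(πx/0.69) e^{-λ₁t}.
Decay rate: λ₁ = 2π²/0.69² ≈ 41.46.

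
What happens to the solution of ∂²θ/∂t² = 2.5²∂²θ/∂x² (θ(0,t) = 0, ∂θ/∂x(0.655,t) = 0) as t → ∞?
θ oscillates (no decay). Energy is conserved; the solution oscillates indefinitely as standing waves.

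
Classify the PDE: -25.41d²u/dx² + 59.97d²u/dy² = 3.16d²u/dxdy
Rewriting in standard form: -25.41d²u/dx² - 3.16d²u/dxdy + 59.97d²u/dy² = 0. A = -25.41, B = -3.16, C = 59.97. Discriminant B² - 4AC = 6105.3364. Since 6105.3364 > 0, hyperbolic.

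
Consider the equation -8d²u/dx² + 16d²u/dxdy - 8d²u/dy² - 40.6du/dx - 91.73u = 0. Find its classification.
Parabolic. (A = -8, B = 16, C = -8 gives B² - 4AC = 0.)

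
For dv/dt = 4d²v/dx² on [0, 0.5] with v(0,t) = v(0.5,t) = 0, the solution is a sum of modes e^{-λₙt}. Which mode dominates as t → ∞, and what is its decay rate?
Eigenvalues: λₙ = 4n²π²/0.5².
First three modes:
  n=1: λ₁ = 4π²/0.5² ≈ 157.914
  n=2: λ₂ = 16π²/0.5² ≈ 631.655 (4× faster decay)
  n=3: λ₃ = 36π²/0.5² ≈ 1421.223 (9× faster decay)
As t → ∞, higher modes decay exponentially faster. The n=1 mode dominates: v ~ c₁ sin(πx/0.5) e^{-λ₁t}.
Decay rate: λ₁ = 4π²/0.5² ≈ 157.914.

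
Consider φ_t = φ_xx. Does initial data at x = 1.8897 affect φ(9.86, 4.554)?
Yes, for any finite x. The heat equation has infinite propagation speed, so all initial data affects all points at any t > 0.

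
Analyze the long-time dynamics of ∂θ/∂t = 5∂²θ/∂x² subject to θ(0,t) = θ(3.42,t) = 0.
Long-time behavior: θ → 0. Heat diffuses out through both boundaries.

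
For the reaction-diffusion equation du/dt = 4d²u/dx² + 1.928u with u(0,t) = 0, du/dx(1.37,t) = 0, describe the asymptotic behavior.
u → 0. Diffusion dominates reaction (r=1.928 < κπ²/(4L²)≈5.26); solution decays.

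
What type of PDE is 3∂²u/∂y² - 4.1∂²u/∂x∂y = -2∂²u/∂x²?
Rewriting in standard form: 2∂²u/∂x² - 4.1∂²u/∂x∂y + 3∂²u/∂y² = 0. With A = 2, B = -4.1, C = 3, the discriminant is -7.19. This is an elliptic PDE.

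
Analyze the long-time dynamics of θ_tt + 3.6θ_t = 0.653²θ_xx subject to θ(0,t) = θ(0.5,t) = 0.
Long-time behavior: θ → 0. Damping (γ=3.6) dissipates energy; oscillations decay exponentially.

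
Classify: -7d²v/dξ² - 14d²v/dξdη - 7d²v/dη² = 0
Parabolic (discriminant = 0).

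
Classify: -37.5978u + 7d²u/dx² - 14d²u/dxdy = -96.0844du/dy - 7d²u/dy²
Rewriting in standard form: 7d²u/dx² - 14d²u/dxdy + 7d²u/dy² + 96.0844du/dy - 37.5978u = 0. Parabolic (discriminant = 0).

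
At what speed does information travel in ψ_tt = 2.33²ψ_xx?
Speed = 2.33. Information travels along characteristics x = x₀ ± 2.33t.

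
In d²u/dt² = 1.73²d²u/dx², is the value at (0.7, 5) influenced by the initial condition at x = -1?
Yes. The domain of dependence is [-7.95, 9.35], and -1 ∈ [-7.95, 9.35].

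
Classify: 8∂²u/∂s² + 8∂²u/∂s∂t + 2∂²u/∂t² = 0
Parabolic (discriminant = 0).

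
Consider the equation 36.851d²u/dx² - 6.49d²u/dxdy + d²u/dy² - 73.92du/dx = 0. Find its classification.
Elliptic. (A = 36.851, B = -6.49, C = 1 gives B² - 4AC = -105.2839.)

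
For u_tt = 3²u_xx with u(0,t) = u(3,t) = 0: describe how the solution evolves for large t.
u oscillates (no decay). Energy is conserved; the solution oscillates indefinitely as standing waves.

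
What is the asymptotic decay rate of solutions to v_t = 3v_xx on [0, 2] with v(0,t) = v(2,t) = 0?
Eigenvalues: λₙ = 3n²π²/2².
First three modes:
  n=1: λ₁ = 3π²/2² ≈ 7.402
  n=2: λ₂ = 12π²/2² ≈ 29.609 (4× faster decay)
  n=3: λ₃ = 27π²/2² ≈ 66.62 (9× faster decay)
As t → ∞, higher modes decay exponentially faster. The n=1 mode dominates: v ~ c₁ sin(πx/2) e^{-λ₁t}.
Decay rate: λ₁ = 3π²/2² ≈ 7.402.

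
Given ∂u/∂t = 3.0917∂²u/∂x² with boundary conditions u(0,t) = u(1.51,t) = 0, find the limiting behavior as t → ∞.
u → 0. Heat diffuses out through both boundaries.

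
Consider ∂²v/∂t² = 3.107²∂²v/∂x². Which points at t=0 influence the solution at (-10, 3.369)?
Domain of dependence: [-20.467483, 0.467483]. Signals travel at speed 3.107, so data within |x - -10| ≤ 3.107·3.369 = 10.467483 can reach the point.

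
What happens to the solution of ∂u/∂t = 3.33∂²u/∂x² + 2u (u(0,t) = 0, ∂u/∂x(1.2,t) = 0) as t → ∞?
u → 0. Diffusion dominates reaction (r=2 < κπ²/(4L²)≈5.71); solution decays.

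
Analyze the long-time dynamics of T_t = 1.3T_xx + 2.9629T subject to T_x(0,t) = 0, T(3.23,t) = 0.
Long-time behavior: T grows unboundedly. Reaction dominates diffusion (r=2.9629 > κπ²/(4L²)≈0.31); solution grows exponentially.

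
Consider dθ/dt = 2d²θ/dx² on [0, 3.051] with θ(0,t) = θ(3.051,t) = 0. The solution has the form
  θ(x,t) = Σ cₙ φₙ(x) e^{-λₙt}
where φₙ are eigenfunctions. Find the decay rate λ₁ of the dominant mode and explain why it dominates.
Eigenvalues: λₙ = 2n²π²/3.051².
First three modes:
  n=1: λ₁ = 2π²/3.051² ≈ 2.121
  n=2: λ₂ = 8π²/3.051² ≈ 8.482 (4× faster decay)
  n=3: λ₃ = 18π²/3.051² ≈ 19.085 (9× faster decay)
As t → ∞, higher modes decay exponentially faster. The n=1 mode dominates: θ ~ c₁ sin(πx/3.051) e^{-λ₁t}.
Decay rate: λ₁ = 2π²/3.051² ≈ 2.121.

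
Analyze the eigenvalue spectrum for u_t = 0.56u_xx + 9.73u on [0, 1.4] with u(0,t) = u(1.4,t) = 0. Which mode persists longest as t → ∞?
Eigenvalues: λₙ = 0.56n²π²/1.4² - 9.73.
First three modes:
  n=1: λ₁ = 0.56π²/1.4² - 9.73 ≈ -6.91
  n=2: λ₂ = 2.24π²/1.4² - 9.73 ≈ 1.55
  n=3: λ₃ = 5.04π²/1.4² - 9.73 ≈ 15.649
Since 0.56π²/1.4² ≈ 2.82 < 9.73, λ₁ < 0.
The n=1 mode grows fastest (−λₙ is largest for n=1) → dominates.
Asymptotic: u ~ c₁ sin(πx/1.4) e^{6.91t} (exponential growth at rate −λ₁ ≈ 6.91).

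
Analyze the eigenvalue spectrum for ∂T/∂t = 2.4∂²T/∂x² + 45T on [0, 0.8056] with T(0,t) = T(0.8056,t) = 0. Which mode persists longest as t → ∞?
Eigenvalues: λₙ = 2.4n²π²/0.8056² - 45.
First three modes:
  n=1: λ₁ = 2.4π²/0.8056² - 45 ≈ -8.502
  n=2: λ₂ = 9.6π²/0.8056² - 45 ≈ 100.993
  n=3: λ₃ = 21.6π²/0.8056² - 45 ≈ 283.484
Since 2.4π²/0.8056² ≈ 36.498 < 45, λ₁ < 0.
The n=1 mode grows fastest (−λₙ is largest for n=1) → dominates.
Asymptotic: T ~ c₁ sin(πx/0.8056) e^{8.502t} (exponential growth at rate −λ₁ ≈ 8.502).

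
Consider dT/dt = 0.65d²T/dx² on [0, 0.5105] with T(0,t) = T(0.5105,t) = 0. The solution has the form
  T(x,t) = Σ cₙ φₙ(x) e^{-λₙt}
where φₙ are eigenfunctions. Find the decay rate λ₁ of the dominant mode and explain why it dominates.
Eigenvalues: λₙ = 0.65n²π²/0.5105².
First three modes:
  n=1: λ₁ = 0.65π²/0.5105² ≈ 24.616
  n=2: λ₂ = 2.6π²/0.5105² ≈ 98.465 (4× faster decay)
  n=3: λ₃ = 5.85π²/0.5105² ≈ 221.546 (9× faster decay)
As t → ∞, higher modes decay exponentially faster. The n=1 mode dominates: T ~ c₁ sin(πx/0.5105) e^{-λ₁t}.
Decay rate: λ₁ = 0.65π²/0.5105² ≈ 24.616.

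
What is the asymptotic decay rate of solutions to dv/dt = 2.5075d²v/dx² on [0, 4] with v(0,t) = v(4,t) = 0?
Eigenvalues: λₙ = 2.5075n²π²/4².
First three modes:
  n=1: λ₁ = 2.5075π²/4² ≈ 1.547
  n=2: λ₂ = 10.03π²/4² ≈ 6.187 (4× faster decay)
  n=3: λ₃ = 22.5675π²/4² ≈ 13.921 (9× faster decay)
As t → ∞, higher modes decay exponentially faster. The n=1 mode dominates: v ~ c₁ sin(πx/4) e^{-λ₁t}.
Decay rate: λ₁ = 2.5075π²/4² ≈ 1.547.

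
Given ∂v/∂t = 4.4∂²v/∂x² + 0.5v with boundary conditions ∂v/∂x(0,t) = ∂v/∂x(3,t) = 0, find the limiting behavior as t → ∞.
v grows unboundedly. With Neumann BCs the constant mode has diffusion eigenvalue 0, so any r > 0 makes it grow like e^(0.5t); solution grows exponentially.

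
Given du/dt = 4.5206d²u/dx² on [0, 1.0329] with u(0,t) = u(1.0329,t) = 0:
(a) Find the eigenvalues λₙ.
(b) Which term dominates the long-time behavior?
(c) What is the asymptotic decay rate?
Eigenvalues: λₙ = 4.5206n²π²/1.0329².
First three modes:
  n=1: λ₁ = 4.5206π²/1.0329² ≈ 41.82
  n=2: λ₂ = 18.0824π²/1.0329² ≈ 167.278 (4× faster decay)
  n=3: λ₃ = 40.6854π²/1.0329² ≈ 376.376 (9× faster decay)
As t → ∞, higher modes decay exponentially faster. The n=1 mode dominates: u ~ c₁ sin(πx/1.0329) e^{-λ₁t}.
Decay rate: λ₁ = 4.5206π²/1.0329² ≈ 41.82.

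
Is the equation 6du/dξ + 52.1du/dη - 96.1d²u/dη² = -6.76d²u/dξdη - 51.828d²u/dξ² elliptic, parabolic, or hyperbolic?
Rewriting in standard form: 51.828d²u/dξ² + 6.76d²u/dξdη - 96.1d²u/dη² + 6du/dξ + 52.1du/dη = 0. Computing B² - 4AC with A = 51.828, B = 6.76, C = -96.1: discriminant = 19968.3808 (positive). Answer: hyperbolic.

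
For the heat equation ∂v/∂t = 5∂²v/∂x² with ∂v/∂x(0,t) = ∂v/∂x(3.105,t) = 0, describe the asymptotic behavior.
v → constant (steady state). Heat is conserved (no flux at boundaries); solution approaches the spatial average.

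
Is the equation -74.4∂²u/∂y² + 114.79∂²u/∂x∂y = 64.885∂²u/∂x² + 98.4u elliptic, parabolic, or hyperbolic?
Rewriting in standard form: -64.885∂²u/∂x² + 114.79∂²u/∂x∂y - 74.4∂²u/∂y² - 98.4u = 0. Computing B² - 4AC with A = -64.885, B = 114.79, C = -74.4: discriminant = -6133.0319 (negative). Answer: elliptic.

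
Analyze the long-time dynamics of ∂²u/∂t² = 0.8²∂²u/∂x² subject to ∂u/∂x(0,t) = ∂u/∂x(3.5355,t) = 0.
Long-time behavior: u oscillates about a mean that drifts linearly in t (generically unbounded; no decay). There is no damping, so the nonconstant modes persist as standing waves (energy conserved, no decay). But with Neumann conditions at both ends the constant mode has eigenvalue 0: the spatial mean M(t) of u satisfies M'' = 0, so M(t) = M(0) + M'(0)·t. Unless the initial velocity has zero mean (∫u_t(x,0)dx = 0), the solution grows linearly in t (unbounded, though not exponentially); if it does have zero mean, the solution stays bounded and simply oscillates.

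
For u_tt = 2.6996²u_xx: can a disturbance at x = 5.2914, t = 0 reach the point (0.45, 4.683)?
Yes. The domain of dependence is [-12.1922268, 13.0922268], and 5.2914 ∈ [-12.1922268, 13.0922268].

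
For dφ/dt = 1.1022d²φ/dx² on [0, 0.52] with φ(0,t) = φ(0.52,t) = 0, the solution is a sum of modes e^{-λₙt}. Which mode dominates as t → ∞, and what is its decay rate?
Eigenvalues: λₙ = 1.1022n²π²/0.52².
First three modes:
  n=1: λ₁ = 1.1022π²/0.52² ≈ 40.23
  n=2: λ₂ = 4.4088π²/0.52² ≈ 160.921 (4× faster decay)
  n=3: λ₃ = 9.9198π²/0.52² ≈ 362.073 (9× faster decay)
As t → ∞, higher modes decay exponentially faster. The n=1 mode dominates: φ ~ c₁ sin(πx/0.52) e^{-λ₁t}.
Decay rate: λ₁ = 1.1022π²/0.52² ≈ 40.23.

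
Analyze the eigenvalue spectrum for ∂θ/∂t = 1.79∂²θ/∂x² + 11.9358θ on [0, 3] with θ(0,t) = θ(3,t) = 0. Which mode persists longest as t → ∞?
Eigenvalues: λₙ = 1.79n²π²/3² - 11.9358.
First three modes:
  n=1: λ₁ = 1.79π²/3² - 11.9358 ≈ -9.973
  n=2: λ₂ = 7.16π²/3² - 11.9358 ≈ -4.084
  n=3: λ₃ = 16.11π²/3² - 11.9358 ≈ 5.731
Since 1.79π²/3² ≈ 1.963 < 11.9358, λ₁ < 0.
The n=1 mode grows fastest (−λₙ is largest for n=1) → dominates.
Asymptotic: θ ~ c₁ sin(πx/3) e^{9.973t} (exponential growth at rate −λ₁ ≈ 9.973).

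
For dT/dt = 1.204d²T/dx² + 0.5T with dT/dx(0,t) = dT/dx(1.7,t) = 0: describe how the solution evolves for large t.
T grows unboundedly. With Neumann BCs the constant mode has diffusion eigenvalue 0, so any r > 0 makes it grow like e^(0.5t); solution grows exponentially.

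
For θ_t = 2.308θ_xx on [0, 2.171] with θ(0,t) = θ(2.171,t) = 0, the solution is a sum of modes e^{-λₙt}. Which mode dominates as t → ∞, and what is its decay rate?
Eigenvalues: λₙ = 2.308n²π²/2.171².
First three modes:
  n=1: λ₁ = 2.308π²/2.171² ≈ 4.833
  n=2: λ₂ = 9.232π²/2.171² ≈ 19.332 (4× faster decay)
  n=3: λ₃ = 20.772π²/2.171² ≈ 43.497 (9× faster decay)
As t → ∞, higher modes decay exponentially faster. The n=1 mode dominates: θ ~ c₁ sin(πx/2.171) e^{-λ₁t}.
Decay rate: λ₁ = 2.308π²/2.171² ≈ 4.833.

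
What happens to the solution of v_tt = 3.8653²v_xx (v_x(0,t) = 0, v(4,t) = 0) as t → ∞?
v oscillates (no decay). Energy is conserved; the solution oscillates indefinitely as standing waves.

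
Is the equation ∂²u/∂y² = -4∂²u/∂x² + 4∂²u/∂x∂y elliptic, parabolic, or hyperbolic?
Rewriting in standard form: 4∂²u/∂x² - 4∂²u/∂x∂y + ∂²u/∂y² = 0. Computing B² - 4AC with A = 4, B = -4, C = 1: discriminant = 0 (zero). Answer: parabolic.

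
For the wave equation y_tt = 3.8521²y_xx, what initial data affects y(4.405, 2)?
Domain of dependence: [-3.2992, 12.1092]. Signals travel at speed 3.8521, so data within |x - 4.405| ≤ 3.8521·2 = 7.7042 can reach the point.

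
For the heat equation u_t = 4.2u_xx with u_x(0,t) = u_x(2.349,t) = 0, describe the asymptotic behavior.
u → constant (steady state). Heat is conserved (no flux at boundaries); solution approaches the spatial average.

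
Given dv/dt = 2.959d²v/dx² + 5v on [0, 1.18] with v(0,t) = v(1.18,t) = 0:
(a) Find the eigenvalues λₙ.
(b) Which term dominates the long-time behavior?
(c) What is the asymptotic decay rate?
Eigenvalues: λₙ = 2.959n²π²/1.18² - 5.
First three modes:
  n=1: λ₁ = 2.959π²/1.18² - 5 ≈ 15.974
  n=2: λ₂ = 11.836π²/1.18² - 5 ≈ 78.896
  n=3: λ₃ = 26.631π²/1.18² - 5 ≈ 183.766
Since 2.959π²/1.18² ≈ 20.974 > 5, all λₙ > 0.
The n=1 mode decays slowest → dominates as t → ∞.
Asymptotic: v ~ c₁ sin(πx/1.18) e^{-λ₁t} with decay rate λ₁ ≈ 15.974.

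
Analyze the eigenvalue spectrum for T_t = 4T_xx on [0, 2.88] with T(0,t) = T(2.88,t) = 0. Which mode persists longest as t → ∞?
Eigenvalues: λₙ = 4n²π²/2.88².
First three modes:
  n=1: λ₁ = 4π²/2.88² ≈ 4.76
  n=2: λ₂ = 16π²/2.88² ≈ 19.039 (4× faster decay)
  n=3: λ₃ = 36π²/2.88² ≈ 42.837 (9× faster decay)
As t → ∞, higher modes decay exponentially faster. The n=1 mode dominates: T ~ c₁ sin(πx/2.88) e^{-λ₁t}.
Decay rate: λ₁ = 4π²/2.88² ≈ 4.76.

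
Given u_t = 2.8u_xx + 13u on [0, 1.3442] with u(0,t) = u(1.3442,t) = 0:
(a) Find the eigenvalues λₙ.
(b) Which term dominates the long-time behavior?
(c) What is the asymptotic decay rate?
Eigenvalues: λₙ = 2.8n²π²/1.3442² - 13.
First three modes:
  n=1: λ₁ = 2.8π²/1.3442² - 13 ≈ 2.294
  n=2: λ₂ = 11.2π²/1.3442² - 13 ≈ 48.177
  n=3: λ₃ = 25.2π²/1.3442² - 13 ≈ 124.649
Since 2.8π²/1.3442² ≈ 15.294 > 13, all λₙ > 0.
The n=1 mode decays slowest → dominates as t → ∞.
Asymptotic: u ~ c₁ sin(πx/1.3442) e^{-λ₁t} with decay rate λ₁ ≈ 2.294.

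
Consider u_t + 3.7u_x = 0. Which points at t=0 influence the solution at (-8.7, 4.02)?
A single point: x = -23.574. The characteristic through (-8.7, 4.02) is x - 3.7t = const, so x = -8.7 - 3.7·4.02 = -23.574.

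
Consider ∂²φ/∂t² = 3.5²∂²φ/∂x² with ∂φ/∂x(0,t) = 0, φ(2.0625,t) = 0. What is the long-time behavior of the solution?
As t → ∞, φ oscillates (no decay). Energy is conserved; the solution oscillates indefinitely as standing waves.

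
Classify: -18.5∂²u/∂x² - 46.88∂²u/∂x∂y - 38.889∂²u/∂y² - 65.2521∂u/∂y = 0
Elliptic (discriminant = -680.0516).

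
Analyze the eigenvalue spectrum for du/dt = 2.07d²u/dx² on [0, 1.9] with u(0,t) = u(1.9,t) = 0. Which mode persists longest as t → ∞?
Eigenvalues: λₙ = 2.07n²π²/1.9².
First three modes:
  n=1: λ₁ = 2.07π²/1.9² ≈ 5.659
  n=2: λ₂ = 8.28π²/1.9² ≈ 22.637 (4× faster decay)
  n=3: λ₃ = 18.63π²/1.9² ≈ 50.934 (9× faster decay)
As t → ∞, higher modes decay exponentially faster. The n=1 mode dominates: u ~ c₁ sin(πx/1.9) e^{-λ₁t}.
Decay rate: λ₁ = 2.07π²/1.9² ≈ 5.659.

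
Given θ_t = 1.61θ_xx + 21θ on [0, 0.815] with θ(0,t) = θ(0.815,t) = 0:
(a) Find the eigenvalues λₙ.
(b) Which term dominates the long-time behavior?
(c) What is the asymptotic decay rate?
Eigenvalues: λₙ = 1.61n²π²/0.815² - 21.
First three modes:
  n=1: λ₁ = 1.61π²/0.815² - 21 ≈ 2.923
  n=2: λ₂ = 6.44π²/0.815² - 21 ≈ 74.691
  n=3: λ₃ = 14.49π²/0.815² - 21 ≈ 194.304
Since 1.61π²/0.815² ≈ 23.923 > 21, all λₙ > 0.
The n=1 mode decays slowest → dominates as t → ∞.
Asymptotic: θ ~ c₁ sin(πx/0.815) e^{-λ₁t} with decay rate λ₁ ≈ 2.923.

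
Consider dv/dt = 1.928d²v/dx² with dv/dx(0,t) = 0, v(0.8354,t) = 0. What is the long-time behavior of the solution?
As t → ∞, v → 0. Heat escapes through the Dirichlet boundary.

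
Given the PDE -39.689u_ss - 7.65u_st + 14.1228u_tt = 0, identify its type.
The second-order coefficients are A = -39.689, B = -7.65, C = 14.1228. Since B² - 4AC = 2300.6017368 > 0, this is a hyperbolic PDE.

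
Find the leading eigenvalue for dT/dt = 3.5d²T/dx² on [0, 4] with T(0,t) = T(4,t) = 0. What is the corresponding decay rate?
Eigenvalues: λₙ = 3.5n²π²/4².
First three modes:
  n=1: λ₁ = 3.5π²/4² ≈ 2.159
  n=2: λ₂ = 14π²/4² ≈ 8.636 (4× faster decay)
  n=3: λ₃ = 31.5π²/4² ≈ 19.431 (9× faster decay)
As t → ∞, higher modes decay exponentially faster. The n=1 mode dominates: T ~ c₁ sin(πx/4) e^{-λ₁t}.
Decay rate: λ₁ = 3.5π²/4² ≈ 2.159.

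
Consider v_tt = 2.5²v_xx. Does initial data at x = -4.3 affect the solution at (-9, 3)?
Yes. The domain of dependence is [-16.5, -1.5], and -4.3 ∈ [-16.5, -1.5].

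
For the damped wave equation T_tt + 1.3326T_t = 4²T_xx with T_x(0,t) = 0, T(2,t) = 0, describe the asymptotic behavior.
T → 0. Damping (γ=1.3326) dissipates energy; oscillations decay exponentially.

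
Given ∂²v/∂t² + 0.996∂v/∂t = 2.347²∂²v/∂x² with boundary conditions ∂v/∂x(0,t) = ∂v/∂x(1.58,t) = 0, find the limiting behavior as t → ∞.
v → constant (steady state). Damping (γ=0.996) dissipates the nonconstant modes; with Neumann BCs the spatial average obeys M''+γM'=0 and tends to a finite limit.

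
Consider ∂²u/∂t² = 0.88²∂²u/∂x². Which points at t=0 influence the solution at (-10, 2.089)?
Domain of dependence: [-11.83832, -8.16168]. Signals travel at speed 0.88, so data within |x - -10| ≤ 0.88·2.089 = 1.83832 can reach the point.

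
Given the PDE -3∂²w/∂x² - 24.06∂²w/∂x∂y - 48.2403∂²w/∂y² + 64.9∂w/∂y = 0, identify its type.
The second-order coefficients are A = -3, B = -24.06, C = -48.2403. Since B² - 4AC = 0 = 0, this is a parabolic PDE.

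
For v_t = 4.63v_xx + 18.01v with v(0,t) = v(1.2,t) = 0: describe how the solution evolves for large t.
v → 0. Diffusion dominates reaction (r=18.01 < κπ²/L²≈31.73); solution decays.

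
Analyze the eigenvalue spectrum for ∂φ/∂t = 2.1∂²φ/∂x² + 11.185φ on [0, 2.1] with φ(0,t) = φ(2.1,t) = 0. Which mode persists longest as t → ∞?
Eigenvalues: λₙ = 2.1n²π²/2.1² - 11.185.
First three modes:
  n=1: λ₁ = 2.1π²/2.1² - 11.185 ≈ -6.485
  n=2: λ₂ = 8.4π²/2.1² - 11.185 ≈ 7.614
  n=3: λ₃ = 18.9π²/2.1² - 11.185 ≈ 31.113
Since 2.1π²/2.1² ≈ 4.7 < 11.185, λ₁ < 0.
The n=1 mode grows fastest (−λₙ is largest for n=1) → dominates.
Asymptotic: φ ~ c₁ sin(πx/2.1) e^{6.485t} (exponential growth at rate −λ₁ ≈ 6.485).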